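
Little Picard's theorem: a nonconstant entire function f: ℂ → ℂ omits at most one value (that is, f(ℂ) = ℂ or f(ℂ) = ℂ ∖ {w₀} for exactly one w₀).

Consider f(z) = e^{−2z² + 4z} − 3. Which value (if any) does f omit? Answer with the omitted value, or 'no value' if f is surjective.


Little Picard bounds the complement of f(ℂ) to at most one point.
The exponent g(z) = −2z² + 4z is a nonconstant polynomial, hence surjective onto ℂ. So e^{g(z)} takes every value in {e^w : w ∈ ℂ} = ℂ ∖ {0}. Adding -3 shifts the range to ℂ ∖ {-3}. f omits exactly -3.

Omitted value: -3.


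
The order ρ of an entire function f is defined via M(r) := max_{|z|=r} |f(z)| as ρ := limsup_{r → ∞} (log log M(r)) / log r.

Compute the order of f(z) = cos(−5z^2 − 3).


Write cos(w) = (e^{iw} ± e^{−iw})/(2 or 2i), so |cos(w)| ≤ e^{|w|}. With w = −5z^2 − 3, |w| ≤ 5r^2 + 3 on |z|=r, giving M(r) ≤ e^{5r^2 + 3} and ρ ≤ 2. For the lower bound, choose z on |z|=r with -5z^2 purely imaginary of modulus 5r^2; then |cos(−5z^2 − 3)| grows like e^{5r^2}/2, so ρ ≥ 2. Hence ρ = 2.
Therefore ρ = 2.

Order ρ = 2.


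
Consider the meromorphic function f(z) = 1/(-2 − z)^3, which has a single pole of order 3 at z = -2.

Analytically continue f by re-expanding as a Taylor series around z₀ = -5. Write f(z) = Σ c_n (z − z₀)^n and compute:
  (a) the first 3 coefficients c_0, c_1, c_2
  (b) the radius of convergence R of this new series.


Let w = z − z₀, so z = z₀ + w.
Then -2 − z = -2 − (z₀ + w) = (-2 − z₀) − w = 3 − w.
f(z) = 1/(3 − w)^3 = (1/(3)^3) · (1 − w/(3))^{−3}.
By the binomial series (1−u)^{−3} = Σ_{n≥0} C(n+2, 2) u^n for |u|<1, with u = w/(3):
  c_n = C(n+2, 2) / (3)^(n+3).
  c_0 = 1/(3)^3 = 1/27.
  c_1 = 3/(3)^4 = 1/27.
  c_2 = 6/(3)^5 = 2/81.
The series is valid for |w/d| < 1, i.e. |z − z₀| < |d|.
Radius of convergence: R = |-2 − z₀| = |3| = 3 (distance from z₀ to the singularity z = -2).

c_0 = 1/27, c_1 = 1/27, c_2 = 2/81; R = 3.


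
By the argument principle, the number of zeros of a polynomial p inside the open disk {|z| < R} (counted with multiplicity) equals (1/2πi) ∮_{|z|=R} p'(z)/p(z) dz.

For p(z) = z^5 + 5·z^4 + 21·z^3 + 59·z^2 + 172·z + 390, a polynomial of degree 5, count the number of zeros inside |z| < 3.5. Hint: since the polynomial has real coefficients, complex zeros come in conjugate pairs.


The zeros of p are: -3, (-2 + 3i), (-2 - 3i), (1 + 3i), (1 - 3i).
Their magnitudes are: 3, 3.606, 3.606, 3.162, 3.162.
Zeros with |z| < R = 3.5: -3, (1 + 3i), (1 - 3i).
Count = 3.
By the argument principle, (1/2πi) ∮_{|z|=R} p'(z)/p(z) dz equals exactly this count.

Number of zeros inside |z| < 3.5: 3.


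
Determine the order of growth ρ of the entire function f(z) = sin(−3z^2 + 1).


Write sin(w) = (e^{iw} ± e^{−iw})/(2 or 2i), so |sin(w)| ≤ e^{|w|}. With w = −3z^2 + 1, |w| ≤ 3r^2 + 1 on |z|=r, giving M(r) ≤ e^{3r^2 + 1} and ρ ≤ 2. For the lower bound, choose z on |z|=r with -3z^2 purely imaginary of modulus 3r^2; then |sin(−3z^2 + 1)| grows like e^{3r^2}/2, so ρ ≥ 2. Hence ρ = 2.
Therefore ρ = 2.

Order ρ = 2.


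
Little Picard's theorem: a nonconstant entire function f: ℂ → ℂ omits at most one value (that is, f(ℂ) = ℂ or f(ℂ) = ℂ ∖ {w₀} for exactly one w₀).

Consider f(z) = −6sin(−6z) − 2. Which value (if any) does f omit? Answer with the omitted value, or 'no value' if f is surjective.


Little Picard bounds the complement of f(ℂ) to at most one point.
sin is entire and surjective onto ℂ: for every w ∈ ℂ, sin(ζ) = w has a solution ζ ∈ ℂ (e.g., via the complex inverse arcsin). With ζ = −6z this gives z = ζ/(-6). Then -6·sin(−6z) takes every value in -6·ℂ = ℂ, and adding -2 is a bijection of ℂ. So f is surjective and omits no value. (Note: only on the real line is sin bounded by [−1, 1].)

Omitted value: no value.


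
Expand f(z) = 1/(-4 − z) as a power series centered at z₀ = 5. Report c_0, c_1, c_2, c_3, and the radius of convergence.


Let w = z − z₀, so z = z₀ + w.
Then -4 − z = -4 − (z₀ + w) = (-4 − z₀) − w = -9 − w.
f(z) = 1/(-9 − w) = (1/(-9)) · 1/(1 − w/(-9)) = Σ_{n≥0} w^n / (-9)^(n+1).
So c_n = 1/(-9)^(n+1):
  c_0 = 1/(-9)^1 = -1/9.
  c_1 = 1/(-9)^2 = 1/81.
  c_2 = 1/(-9)^3 = -1/729.
  c_3 = 1/(-9)^4 = 1/6561.
The series is valid for |w/d| < 1, i.e. |z − z₀| < |d|.
Radius of convergence: R = |-4 − z₀| = |-9| = 9 (distance from z₀ to the singularity z = -4).

c_0 = -1/9, c_1 = 1/81, c_2 = -1/729, c_3 = 1/6561; R = 9.


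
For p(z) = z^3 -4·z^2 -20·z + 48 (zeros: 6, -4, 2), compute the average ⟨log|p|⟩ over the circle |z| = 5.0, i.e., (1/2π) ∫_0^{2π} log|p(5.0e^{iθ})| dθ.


Zeros: -4, 2, 6; r = 5.0.
Inside |z| < r: -4, 2. Outside (|z| ≥ r): 6.
p(0) = 48, so log|p(0)| = log(48) = 3.8712.
Apply Jensen: I(r) = log|p(0)| + Σ_k log(r/|z_k|), summed over zeros inside |z| < r.
  log(r/|z_k|) for z_k = -4: log(5.0/4) = 0.2231
  log(r/|z_k|) for z_k = 2: log(5.0/2) = 0.9163
  Outside zeros (6) contribute nothing to the Jensen sum.
Sum over inside zeros: 1.1394.
I(r) = log|p(0)| + (inside sum) = 3.8712 + 1.1394 = 5.0106.
Note: since some zeros are outside |z| ≤ r, the simplified n·log(r) form does NOT apply — only the inside zeros contribute.

I(r) ≈ 5.0106.


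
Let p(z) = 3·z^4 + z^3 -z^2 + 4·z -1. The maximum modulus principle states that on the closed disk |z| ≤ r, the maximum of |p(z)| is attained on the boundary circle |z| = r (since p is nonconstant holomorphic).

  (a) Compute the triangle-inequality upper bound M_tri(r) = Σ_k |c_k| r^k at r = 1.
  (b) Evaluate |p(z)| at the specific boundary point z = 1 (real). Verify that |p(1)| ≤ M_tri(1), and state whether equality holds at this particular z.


Coefficients: c_0 = -1, c_1 = 4, c_2 = -1, c_3 = 1, c_4 = 3. Radius r = 1.
Part (a). Triangle bound: M_tri(r) = Σ_k |c_k| r^k
  = |-1|·1^0 + |4|·1^1 + |-1|·1^2 + |1|·1^3 + |3|·1^4
  = 1 + 4 + 1 + 1 + 3 = 10.
This bounds M(r) := max_{|z|=r} |p(z)| from above; equality holds iff all terms c_k z^k can be made to align in phase at a single z on |z|=r.
Part (b). At z = 1 (real, on the circle |z| = r):
  p(1) = (-1)·1^0 + (4)·1^1 + (-1)·1^2 + (1)·1^3 + (3)·1^4 = 6.
  |p(1)| = 6.
Check: |p(1)| = 6 ≤ 10 = M_tri(1). ✓ Equality does not hold at z = 1 (the coefficients have mixed signs, so the terms do not all align in phase there).

M_tri(1) = 10; |p(1)| = 6; equality at z=1: no.


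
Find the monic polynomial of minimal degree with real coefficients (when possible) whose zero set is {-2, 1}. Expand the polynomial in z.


The polynomial is p(z) = ∏_{α ∈ S} (z − α), where S = {-2, 1}.
Expanding the product yields: p(z) = z^2 + z -2.
The resulting polynomial has degree 2 and real coefficients as required.

p(z) = z^2 + z -2.


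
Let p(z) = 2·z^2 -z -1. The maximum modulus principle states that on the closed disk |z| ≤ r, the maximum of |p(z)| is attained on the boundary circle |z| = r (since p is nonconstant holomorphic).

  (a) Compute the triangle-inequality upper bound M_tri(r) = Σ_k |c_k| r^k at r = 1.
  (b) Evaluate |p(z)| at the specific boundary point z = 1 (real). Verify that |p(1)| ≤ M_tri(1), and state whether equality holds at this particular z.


Coefficients: c_0 = -1, c_1 = -1, c_2 = 2. Radius r = 1.
Part (a). Triangle bound: M_tri(r) = Σ_k |c_k| r^k
  = |-1|·1^0 + |-1|·1^1 + |2|·1^2
  = 1 + 1 + 2 = 4.
This bounds M(r) := max_{|z|=r} |p(z)| from above; equality holds iff all terms c_k z^k can be made to align in phase at a single z on |z|=r.
Part (b). At z = 1 (real, on the circle |z| = r):
  p(1) = (-1)·1^0 + (-1)·1^1 + (2)·1^2 = 0.
  |p(1)| = 0.
Check: |p(1)| = 0 ≤ 4 = M_tri(1). ✓ Equality does not hold at z = 1 (the coefficients have mixed signs, so the terms do not all align in phase there).

M_tri(1) = 4; |p(1)| = 0; equality at z=1: no.


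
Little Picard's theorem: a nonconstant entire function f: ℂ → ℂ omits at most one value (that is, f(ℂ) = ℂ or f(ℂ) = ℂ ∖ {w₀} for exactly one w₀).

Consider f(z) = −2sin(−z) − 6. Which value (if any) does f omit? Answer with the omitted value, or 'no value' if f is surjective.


Little Picard bounds the complement of f(ℂ) to at most one point.
sin is entire and surjective onto ℂ: for every w ∈ ℂ, sin(ζ) = w has a solution ζ ∈ ℂ (e.g., via the complex inverse arcsin). With ζ = −z this gives z = ζ/(-1). Then -2·sin(−z) takes every value in -2·ℂ = ℂ, and adding -6 is a bijection of ℂ. So f is surjective and omits no value. (Note: only on the real line is sin bounded by [−1, 1].)

Omitted value: no value.


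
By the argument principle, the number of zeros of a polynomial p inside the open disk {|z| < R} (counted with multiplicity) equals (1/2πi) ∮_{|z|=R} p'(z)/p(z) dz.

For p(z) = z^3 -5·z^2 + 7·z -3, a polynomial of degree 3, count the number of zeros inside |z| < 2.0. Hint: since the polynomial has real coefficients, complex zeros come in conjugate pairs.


The zeros of p are: 3, 1, 1.
Their magnitudes are: 3, 1, 1.
Zeros with |z| < R = 2.0: 1, 1.
Count = 2.
By the argument principle, (1/2πi) ∮_{|z|=R} p'(z)/p(z) dz equals exactly this count.

Number of zeros inside |z| < 2.0: 2.


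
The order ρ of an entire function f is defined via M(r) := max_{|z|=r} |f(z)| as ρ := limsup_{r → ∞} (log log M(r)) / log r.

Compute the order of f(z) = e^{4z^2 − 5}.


|e^{4z^2 − 5}| = e^{Re(4·z^2) + -5} ≤ e^{4|z|^2 + -5} = e^{4r^2 + -5} on |z| = r, so ρ ≤ 2. Choosing z on |z|=r so that 4·z^2 is real positive (always possible by picking arg z appropriately) gives |f(z)| = e^{4r^2 + -5}, matching the bound. The additive constant -5 does not affect log log M(r) ~ 2·log r. Hence ρ = 2.
Therefore ρ = 2.

Order ρ = 2.


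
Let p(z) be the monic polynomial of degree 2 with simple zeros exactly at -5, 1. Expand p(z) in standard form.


The polynomial is p(z) = ∏_{α ∈ S} (z − α), where S = {-5, 1}.
Expanding the product yields: p(z) = z^2 + 4·z -5.
The resulting polynomial has degree 2 and real coefficients as required.

p(z) = z^2 + 4·z -5.


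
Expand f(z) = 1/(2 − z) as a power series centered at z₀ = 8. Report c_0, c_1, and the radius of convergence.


Let w = z − z₀, so z = z₀ + w.
Then 2 − z = 2 − (z₀ + w) = (2 − z₀) − w = -6 − w.
f(z) = 1/(-6 − w) = (1/(-6)) · 1/(1 − w/(-6)) = Σ_{n≥0} w^n / (-6)^(n+1).
So c_n = 1/(-6)^(n+1):
  c_0 = 1/(-6)^1 = -1/6.
  c_1 = 1/(-6)^2 = 1/36.
The series is valid for |w/d| < 1, i.e. |z − z₀| < |d|.
Radius of convergence: R = |2 − z₀| = |-6| = 6 (distance from z₀ to the singularity z = 2).

c_0 = -1/6, c_1 = 1/36; R = 6.


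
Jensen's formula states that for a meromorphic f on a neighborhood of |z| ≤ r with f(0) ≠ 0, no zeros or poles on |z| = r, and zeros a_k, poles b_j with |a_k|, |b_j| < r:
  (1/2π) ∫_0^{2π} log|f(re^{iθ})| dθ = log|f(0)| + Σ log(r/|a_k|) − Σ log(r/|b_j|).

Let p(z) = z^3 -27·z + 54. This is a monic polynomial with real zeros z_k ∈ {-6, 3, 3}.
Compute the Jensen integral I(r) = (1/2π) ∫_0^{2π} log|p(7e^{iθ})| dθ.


Zeros: -6, 3, 3; r = 7.
Inside |z| < r: -6, 3, 3. Outside (|z| ≥ r): ∅.
p(0) = 54, so log|p(0)| = log(54) = 3.9890.
Apply Jensen: I(r) = log|p(0)| + Σ_k log(r/|z_k|), summed over zeros inside |z| < r.
  log(r/|z_k|) for z_k = -6: log(7/6) = 0.1542
  log(r/|z_k|) for z_k = 3: log(7/3) = 0.8473
  log(r/|z_k|) for z_k = 3: log(7/3) = 0.8473
Sum over inside zeros: 1.8487.
I(r) = log|p(0)| + (inside sum) = 3.9890 + 1.8487 = 5.8377.
Closed form (all zeros inside, monic): I(r) = n·log(r) = 3·log(7) = 5.8377. ✓

I(r) ≈ 5.8377.


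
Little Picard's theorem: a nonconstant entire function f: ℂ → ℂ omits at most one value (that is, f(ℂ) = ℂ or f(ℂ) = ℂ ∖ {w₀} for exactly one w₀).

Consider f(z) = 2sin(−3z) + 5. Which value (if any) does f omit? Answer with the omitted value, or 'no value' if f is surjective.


Little Picard bounds the complement of f(ℂ) to at most one point.
sin is entire and surjective onto ℂ: for every w ∈ ℂ, sin(ζ) = w has a solution ζ ∈ ℂ (e.g., via the complex inverse arcsin). With ζ = −3z this gives z = ζ/(-3). Then 2·sin(−3z) takes every value in 2·ℂ = ℂ, and adding 5 is a bijection of ℂ. So f is surjective and omits no value. (Note: only on the real line is sin bounded by [−1, 1].)

Omitted value: no value.


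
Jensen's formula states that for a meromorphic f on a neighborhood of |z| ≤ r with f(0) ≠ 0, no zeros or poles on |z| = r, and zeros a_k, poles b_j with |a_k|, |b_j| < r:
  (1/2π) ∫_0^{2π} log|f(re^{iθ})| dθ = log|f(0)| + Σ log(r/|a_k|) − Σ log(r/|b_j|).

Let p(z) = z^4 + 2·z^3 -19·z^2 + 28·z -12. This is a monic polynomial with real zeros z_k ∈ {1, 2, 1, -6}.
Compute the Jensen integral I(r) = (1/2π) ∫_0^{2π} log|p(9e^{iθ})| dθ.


Zeros: -6, 1, 1, 2; r = 9.
Inside |z| < r: -6, 1, 1, 2. Outside (|z| ≥ r): ∅.
p(0) = -12, so log|p(0)| = log(12) = 2.4849.
Apply Jensen: I(r) = log|p(0)| + Σ_k log(r/|z_k|), summed over zeros inside |z| < r.
  log(r/|z_k|) for z_k = 1: log(9/1) = 2.1972
  log(r/|z_k|) for z_k = 2: log(9/2) = 1.5041
  log(r/|z_k|) for z_k = 1: log(9/1) = 2.1972
  log(r/|z_k|) for z_k = -6: log(9/6) = 0.4055
Sum over inside zeros: 6.3040.
I(r) = log|p(0)| + (inside sum) = 2.4849 + 6.3040 = 8.7889.
Closed form (all zeros inside, monic): I(r) = n·log(r) = 4·log(9) = 8.7889. ✓

I(r) ≈ 8.7889.


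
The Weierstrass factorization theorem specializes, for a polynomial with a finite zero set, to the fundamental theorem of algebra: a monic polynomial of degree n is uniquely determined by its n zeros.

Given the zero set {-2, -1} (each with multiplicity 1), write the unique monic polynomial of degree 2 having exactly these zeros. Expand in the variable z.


The polynomial is p(z) = ∏_{α ∈ S} (z − α), where S = {-2, -1}.
Expanding the product yields: p(z) = z^2 + 3·z + 2.
The resulting polynomial has degree 2 and real coefficients as required.

p(z) = z^2 + 3·z + 2.


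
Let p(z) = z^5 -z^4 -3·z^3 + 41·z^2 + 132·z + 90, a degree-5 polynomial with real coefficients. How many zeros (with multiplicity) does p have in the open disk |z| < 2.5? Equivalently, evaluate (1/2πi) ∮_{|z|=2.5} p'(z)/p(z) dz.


The zeros of p are: -1, (3 + 3i), (3 - 3i), (-2 + 1i), (-2 - 1i).
Their magnitudes are: 1, 4.243, 4.243, 2.236, 2.236.
Zeros with |z| < R = 2.5: -1, (-2 + 1i), (-2 - 1i).
Count = 3.
By the argument principle, (1/2πi) ∮_{|z|=R} p'(z)/p(z) dz equals exactly this count.

Number of zeros inside |z| < 2.5: 3.


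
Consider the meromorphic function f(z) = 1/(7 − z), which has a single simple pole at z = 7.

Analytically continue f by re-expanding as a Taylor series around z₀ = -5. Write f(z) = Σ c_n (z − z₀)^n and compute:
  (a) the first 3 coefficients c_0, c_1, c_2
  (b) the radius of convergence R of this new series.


Let w = z − z₀, so z = z₀ + w.
Then 7 − z = 7 − (z₀ + w) = (7 − z₀) − w = 12 − w.
f(z) = 1/(12 − w) = (1/(12)) · 1/(1 − w/(12)) = Σ_{n≥0} w^n / (12)^(n+1).
So c_n = 1/(12)^(n+1):
  c_0 = 1/(12)^1 = 1/12.
  c_1 = 1/(12)^2 = 1/144.
  c_2 = 1/(12)^3 = 1/1728.
The series is valid for |w/d| < 1, i.e. |z − z₀| < |d|.
Radius of convergence: R = |7 − z₀| = |12| = 12 (distance from z₀ to the singularity z = 7).

c_0 = 1/12, c_1 = 1/144, c_2 = 1/1728; R = 12.


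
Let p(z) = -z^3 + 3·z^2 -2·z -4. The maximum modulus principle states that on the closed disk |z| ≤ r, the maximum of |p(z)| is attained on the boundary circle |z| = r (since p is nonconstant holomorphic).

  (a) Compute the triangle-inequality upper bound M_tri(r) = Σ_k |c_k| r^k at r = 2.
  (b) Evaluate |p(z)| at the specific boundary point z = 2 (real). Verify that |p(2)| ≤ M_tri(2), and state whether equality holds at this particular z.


Coefficients: c_0 = -4, c_1 = -2, c_2 = 3, c_3 = -1. Radius r = 2.
Part (a). Triangle bound: M_tri(r) = Σ_k |c_k| r^k
  = |-4|·2^0 + |-2|·2^1 + |3|·2^2 + |-1|·2^3
  = 4 + 4 + 12 + 8 = 28.
This bounds M(r) := max_{|z|=r} |p(z)| from above; equality holds iff all terms c_k z^k can be made to align in phase at a single z on |z|=r.
Part (b). At z = 2 (real, on the circle |z| = r):
  p(2) = (-4)·2^0 + (-2)·2^1 + (3)·2^2 + (-1)·2^3 = -4.
  |p(2)| = 4.
Check: |p(2)| = 4 ≤ 28 = M_tri(2). ✓ Equality does not hold at z = 2 (the coefficients have mixed signs, so the terms do not all align in phase there).

M_tri(2) = 28; |p(2)| = 4; equality at z=2: no.


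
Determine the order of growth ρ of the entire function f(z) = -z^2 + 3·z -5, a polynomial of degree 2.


|f(z)| ≤ Σ|c_k|·r^k = O(r^2) as r → ∞. Polynomial growth is O(e^{r^ε}) for every ε > 0 (since r^2/e^{r^ε} → 0), so ρ ≤ ε for all ε > 0, i.e. ρ = 0. Every nonconstant polynomial has order 0.
Therefore ρ = 0.

Order ρ = 0.


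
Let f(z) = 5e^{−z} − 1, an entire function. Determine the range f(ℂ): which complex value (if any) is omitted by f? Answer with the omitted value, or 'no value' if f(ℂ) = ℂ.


Little Picard bounds the complement of f(ℂ) to at most one point.
e^{−z} is never zero on ℂ, so 5·e^{−z} takes every value in ℂ ∖ {0}. Adding -1 shifts the range to ℂ ∖ {-1}. Thus f omits exactly the value -1.

Omitted value: -1.


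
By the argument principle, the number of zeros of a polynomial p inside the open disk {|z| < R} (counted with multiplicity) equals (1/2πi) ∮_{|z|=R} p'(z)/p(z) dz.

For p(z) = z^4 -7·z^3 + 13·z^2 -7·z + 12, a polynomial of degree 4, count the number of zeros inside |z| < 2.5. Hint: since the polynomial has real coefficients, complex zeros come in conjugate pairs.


The zeros of p are: (0 + 1i), (0 - 1i), 3, 4.
Their magnitudes are: 1, 1, 3, 4.
Zeros with |z| < R = 2.5: (0 + 1i), (0 - 1i).
Count = 2.
By the argument principle, (1/2πi) ∮_{|z|=R} p'(z)/p(z) dz equals exactly this count.

Number of zeros inside |z| < 2.5: 2.


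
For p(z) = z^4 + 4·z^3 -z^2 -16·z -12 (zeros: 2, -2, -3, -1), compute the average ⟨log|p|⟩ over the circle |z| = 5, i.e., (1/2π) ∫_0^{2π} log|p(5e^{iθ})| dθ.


Zeros: -3, -2, -1, 2; r = 5.
Inside |z| < r: -3, -2, -1, 2. Outside (|z| ≥ r): ∅.
p(0) = -12, so log|p(0)| = log(12) = 2.4849.
Apply Jensen: I(r) = log|p(0)| + Σ_k log(r/|z_k|), summed over zeros inside |z| < r.
  log(r/|z_k|) for z_k = 2: log(5/2) = 0.9163
  log(r/|z_k|) for z_k = -2: log(5/2) = 0.9163
  log(r/|z_k|) for z_k = -3: log(5/3) = 0.5108
  log(r/|z_k|) for z_k = -1: log(5/1) = 1.6094
Sum over inside zeros: 3.9528.
I(r) = log|p(0)| + (inside sum) = 2.4849 + 3.9528 = 6.4378.
Closed form (all zeros inside, monic): I(r) = n·log(r) = 4·log(5) = 6.4378. ✓

I(r) ≈ 6.4378.


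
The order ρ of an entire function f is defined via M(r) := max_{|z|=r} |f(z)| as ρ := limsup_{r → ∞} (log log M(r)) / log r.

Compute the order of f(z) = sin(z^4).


Write sin(w) = (e^{iw} ± e^{−iw})/(2 or 2i), so |sin(w)| ≤ e^{|w|}. With w = z^4, |w| ≤ 1r^4 + 0 on |z|=r, giving M(r) ≤ e^{1r^4 + 0} and ρ ≤ 4. For the lower bound, choose z on |z|=r with 1z^4 purely imaginary of modulus 1r^4; then |sin(z^4)| grows like e^{1r^4}/2, so ρ ≥ 4. Hence ρ = 4.
Therefore ρ = 4.

Order ρ = 4.


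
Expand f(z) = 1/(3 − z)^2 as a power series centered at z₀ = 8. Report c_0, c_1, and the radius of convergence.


Let w = z − z₀, so z = z₀ + w.
Then 3 − z = 3 − (z₀ + w) = (3 − z₀) − w = -5 − w.
f(z) = 1/(-5 − w)^2 = (1/(-5)^2) · (1 − w/(-5))^{−2}.
By the binomial series (1−u)^{−2} = Σ_{n≥0} C(n+1, 1) u^n for |u|<1, with u = w/(-5):
  c_n = C(n+1, 1) / (-5)^(n+2).
  c_0 = 1/(-5)^2 = 1/25.
  c_1 = 2/(-5)^3 = -2/125.
The series is valid for |w/d| < 1, i.e. |z − z₀| < |d|.
Radius of convergence: R = |3 − z₀| = |-5| = 5 (distance from z₀ to the singularity z = 3).

c_0 = 1/25, c_1 = -2/125; R = 5.


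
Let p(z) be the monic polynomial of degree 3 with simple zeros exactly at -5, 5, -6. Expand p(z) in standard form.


The polynomial is p(z) = ∏_{α ∈ S} (z − α), where S = {-5, 5, -6}.
Expanding the product yields: p(z) = z^3 + 6·z^2 -25·z -150.
The resulting polynomial has degree 3 and real coefficients as required.

p(z) = z^3 + 6·z^2 -25·z -150.


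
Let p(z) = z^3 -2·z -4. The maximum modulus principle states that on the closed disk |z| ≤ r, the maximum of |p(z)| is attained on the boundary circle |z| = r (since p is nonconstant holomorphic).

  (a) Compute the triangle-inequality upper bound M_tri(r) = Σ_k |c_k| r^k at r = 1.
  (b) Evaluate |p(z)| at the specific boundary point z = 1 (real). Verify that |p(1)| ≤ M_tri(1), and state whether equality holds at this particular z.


Coefficients: c_0 = -4, c_1 = -2, c_2 = 0, c_3 = 1. Radius r = 1.
Part (a). Triangle bound: M_tri(r) = Σ_k |c_k| r^k
  = |-4|·1^0 + |-2|·1^1 + |0|·1^2 + |1|·1^3
  = 4 + 2 + 0 + 1 = 7.
This bounds M(r) := max_{|z|=r} |p(z)| from above; equality holds iff all terms c_k z^k can be made to align in phase at a single z on |z|=r.
Part (b). At z = 1 (real, on the circle |z| = r):
  p(1) = (-4)·1^0 + (-2)·1^1 + (0)·1^2 + (1)·1^3 = -5.
  |p(1)| = 5.
Check: |p(1)| = 5 ≤ 7 = M_tri(1). ✓ Equality does not hold at z = 1 (the coefficients have mixed signs, so the terms do not all align in phase there).

M_tri(1) = 7; |p(1)| = 5; equality at z=1: no.


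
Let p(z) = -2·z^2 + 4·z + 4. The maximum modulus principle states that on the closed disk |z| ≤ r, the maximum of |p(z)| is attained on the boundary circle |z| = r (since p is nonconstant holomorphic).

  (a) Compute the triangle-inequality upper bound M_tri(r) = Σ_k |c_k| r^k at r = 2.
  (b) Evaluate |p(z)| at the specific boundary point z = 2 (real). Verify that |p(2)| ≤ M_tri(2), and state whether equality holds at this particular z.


Coefficients: c_0 = 4, c_1 = 4, c_2 = -2. Radius r = 2.
Part (a). Triangle bound: M_tri(r) = Σ_k |c_k| r^k
  = |4|·2^0 + |4|·2^1 + |-2|·2^2
  = 4 + 8 + 8 = 20.
This bounds M(r) := max_{|z|=r} |p(z)| from above; equality holds iff all terms c_k z^k can be made to align in phase at a single z on |z|=r.
Part (b). At z = 2 (real, on the circle |z| = r):
  p(2) = (4)·2^0 + (4)·2^1 + (-2)·2^2 = 4.
  |p(2)| = 4.
Check: |p(2)| = 4 ≤ 20 = M_tri(2). ✓ Equality does not hold at z = 2 (the coefficients have mixed signs, so the terms do not all align in phase there).

M_tri(2) = 20; |p(2)| = 4; equality at z=2: no.


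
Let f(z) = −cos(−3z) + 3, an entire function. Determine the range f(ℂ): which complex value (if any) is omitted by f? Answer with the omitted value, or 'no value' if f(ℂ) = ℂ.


Little Picard bounds the complement of f(ℂ) to at most one point.
cos is entire and surjective onto ℂ: for every w ∈ ℂ, cos(ζ) = w has a solution ζ ∈ ℂ (e.g., via the complex inverse arccos). With ζ = −3z this gives z = ζ/(-3). Then -1·cos(−3z) takes every value in -1·ℂ = ℂ, and adding 3 is a bijection of ℂ. So f is surjective and omits no value. (Note: only on the real line is cos bounded by [−1, 1].)

Omitted value: no value.


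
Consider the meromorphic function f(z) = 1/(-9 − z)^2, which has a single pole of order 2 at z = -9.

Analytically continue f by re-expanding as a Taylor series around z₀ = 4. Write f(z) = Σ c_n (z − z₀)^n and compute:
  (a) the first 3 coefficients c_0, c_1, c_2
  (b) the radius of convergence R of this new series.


Let w = z − z₀, so z = z₀ + w.
Then -9 − z = -9 − (z₀ + w) = (-9 − z₀) − w = -13 − w.
f(z) = 1/(-13 − w)^2 = (1/(-13)^2) · (1 − w/(-13))^{−2}.
By the binomial series (1−u)^{−2} = Σ_{n≥0} C(n+1, 1) u^n for |u|<1, with u = w/(-13):
  c_n = C(n+1, 1) / (-13)^(n+2).
  c_0 = 1/(-13)^2 = 1/169.
  c_1 = 2/(-13)^3 = -2/2197.
  c_2 = 3/(-13)^4 = 3/28561.
The series is valid for |w/d| < 1, i.e. |z − z₀| < |d|.
Radius of convergence: R = |-9 − z₀| = |-13| = 13 (distance from z₀ to the singularity z = -9).

c_0 = 1/169, c_1 = -2/2197, c_2 = 3/28561; R = 13.


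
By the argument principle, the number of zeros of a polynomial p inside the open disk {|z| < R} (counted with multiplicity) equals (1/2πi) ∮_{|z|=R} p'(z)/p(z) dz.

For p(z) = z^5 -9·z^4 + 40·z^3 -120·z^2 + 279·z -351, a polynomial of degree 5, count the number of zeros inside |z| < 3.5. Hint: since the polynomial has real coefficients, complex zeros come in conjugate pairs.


The zeros of p are: 3, (0 + 3i), (0 - 3i), (3 + 2i), (3 - 2i).
Their magnitudes are: 3, 3, 3, 3.606, 3.606.
Zeros with |z| < R = 3.5: 3, (0 + 3i), (0 - 3i).
Count = 3.
By the argument principle, (1/2πi) ∮_{|z|=R} p'(z)/p(z) dz equals exactly this count.

Number of zeros inside |z| < 3.5: 3.


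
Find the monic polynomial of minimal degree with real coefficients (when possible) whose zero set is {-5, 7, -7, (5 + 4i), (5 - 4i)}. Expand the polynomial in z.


The polynomial is p(z) = ∏_{α ∈ S} (z − α), where S = {-5, 7, -7, (5 + 4i), (5 - 4i)}.
Expanding the product yields: p(z) = z^5 -5·z^4 -58·z^3 + 450·z^2 + 441·z -10045.
Note conjugate pairs combine to real quadratics: (z − (5+4i))(z − (5−4i)) = z² − 10z + 41.
The resulting polynomial has degree 5 and real coefficients as required.

p(z) = z^5 -5·z^4 -58·z^3 + 450·z^2 + 441·z -10045.


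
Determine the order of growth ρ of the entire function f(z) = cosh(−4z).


cosh(w) is a linear combination of e^{iw} and e^{−iw} (or e^w, e^{−w} in the hyperbolic case), so |cosh(w)| ≤ e^{|w|}. With w = −4z, |w| ≤ 4|z| + 0 = 4r + 0 on |z| = r, giving M(r) ≤ e^{4r + 0}, so ρ ≤ 1. On a suitable ray (z = it for sin/cos; z = t for sinh/cosh, t real → ∞), |cosh(−4z)| grows like e^{4|t|}/2, so ρ ≥ 1. Hence ρ = 1.
Therefore ρ = 1.

Order ρ = 1.


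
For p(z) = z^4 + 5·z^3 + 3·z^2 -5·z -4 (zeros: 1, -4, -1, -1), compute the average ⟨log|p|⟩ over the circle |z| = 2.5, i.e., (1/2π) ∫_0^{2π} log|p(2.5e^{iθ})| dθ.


Zeros: -4, -1, -1, 1; r = 2.5.
Inside |z| < r: -1, -1, 1. Outside (|z| ≥ r): -4.
p(0) = -4, so log|p(0)| = log(4) = 1.3863.
Apply Jensen: I(r) = log|p(0)| + Σ_k log(r/|z_k|), summed over zeros inside |z| < r.
  log(r/|z_k|) for z_k = 1: log(2.5/1) = 0.9163
  log(r/|z_k|) for z_k = -1: log(2.5/1) = 0.9163
  log(r/|z_k|) for z_k = -1: log(2.5/1) = 0.9163
  Outside zeros (-4) contribute nothing to the Jensen sum.
Sum over inside zeros: 2.7489.
I(r) = log|p(0)| + (inside sum) = 1.3863 + 2.7489 = 4.1352.
Note: since some zeros are outside |z| ≤ r, the simplified n·log(r) form does NOT apply — only the inside zeros contribute.

I(r) ≈ 4.1352.


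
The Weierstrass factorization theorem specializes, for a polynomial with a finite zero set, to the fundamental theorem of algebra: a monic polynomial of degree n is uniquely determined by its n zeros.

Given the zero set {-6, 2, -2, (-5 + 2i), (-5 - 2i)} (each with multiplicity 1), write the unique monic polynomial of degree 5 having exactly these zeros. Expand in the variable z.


The polynomial is p(z) = ∏_{α ∈ S} (z − α), where S = {-6, 2, -2, (-5 + 2i), (-5 - 2i)}.
Expanding the product yields: p(z) = z^5 + 16·z^4 + 85·z^3 + 110·z^2 -356·z -696.
Note conjugate pairs combine to real quadratics: (z − (-5+2i))(z − (-5−2i)) = z² + 10z + 29.
The resulting polynomial has degree 5 and real coefficients as required.

p(z) = z^5 + 16·z^4 + 85·z^3 + 110·z^2 -356·z -696.


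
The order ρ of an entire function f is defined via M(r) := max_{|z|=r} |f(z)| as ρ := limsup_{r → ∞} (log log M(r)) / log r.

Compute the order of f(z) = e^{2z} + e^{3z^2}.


Each summand is entire of order 1 and 2 respectively (as in the single-exponential case). The order of a sum is at most the max of the orders, so ρ ≤ 2. For the lower bound: on |z|=r choose arg z so that 3z^2 is real positive; then |e^{3z^2}| = e^{3r^2} while |e^{2z}| ≤ e^{2r^1} = o(e^{3r^2}). So |f| ≥ e^{3r^2}(1 − o(1)) and ρ ≥ 2. Hence ρ = max(1, 2) = 2.
Therefore ρ = 2.

Order ρ = 2.


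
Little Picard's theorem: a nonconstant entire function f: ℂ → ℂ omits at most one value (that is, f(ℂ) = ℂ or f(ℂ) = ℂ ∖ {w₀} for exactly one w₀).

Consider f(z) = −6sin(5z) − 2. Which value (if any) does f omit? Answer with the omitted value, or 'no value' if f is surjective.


Little Picard bounds the complement of f(ℂ) to at most one point.
sin is entire and surjective onto ℂ: for every w ∈ ℂ, sin(ζ) = w has a solution ζ ∈ ℂ (e.g., via the complex inverse arcsin). With ζ = 5z this gives z = ζ/(5). Then -6·sin(5z) takes every value in -6·ℂ = ℂ, and adding -2 is a bijection of ℂ. So f is surjective and omits no value. (Note: only on the real line is sin bounded by [−1, 1].)

Omitted value: no value.


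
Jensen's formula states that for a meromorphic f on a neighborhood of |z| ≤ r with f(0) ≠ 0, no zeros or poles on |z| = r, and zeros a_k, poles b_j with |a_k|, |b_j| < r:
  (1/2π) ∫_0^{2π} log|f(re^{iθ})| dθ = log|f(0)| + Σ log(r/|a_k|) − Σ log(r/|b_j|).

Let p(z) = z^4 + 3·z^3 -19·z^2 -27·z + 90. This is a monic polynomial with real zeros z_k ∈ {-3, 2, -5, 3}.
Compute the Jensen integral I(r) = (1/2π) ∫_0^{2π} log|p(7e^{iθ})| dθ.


Zeros: -5, -3, 2, 3; r = 7.
Inside |z| < r: -5, -3, 2, 3. Outside (|z| ≥ r): ∅.
p(0) = 90, so log|p(0)| = log(90) = 4.4998.
Apply Jensen: I(r) = log|p(0)| + Σ_k log(r/|z_k|), summed over zeros inside |z| < r.
  log(r/|z_k|) for z_k = -3: log(7/3) = 0.8473
  log(r/|z_k|) for z_k = 2: log(7/2) = 1.2528
  log(r/|z_k|) for z_k = -5: log(7/5) = 0.3365
  log(r/|z_k|) for z_k = 3: log(7/3) = 0.8473
Sum over inside zeros: 3.2838.
I(r) = log|p(0)| + (inside sum) = 4.4998 + 3.2838 = 7.7836.
Closed form (all zeros inside, monic): I(r) = n·log(r) = 4·log(7) = 7.7836. ✓

I(r) ≈ 7.7836.


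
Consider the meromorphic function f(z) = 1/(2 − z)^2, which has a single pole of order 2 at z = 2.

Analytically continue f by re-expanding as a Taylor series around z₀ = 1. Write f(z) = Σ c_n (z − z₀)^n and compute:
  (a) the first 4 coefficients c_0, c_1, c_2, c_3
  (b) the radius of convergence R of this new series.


Let w = z − z₀, so z = z₀ + w.
Then 2 − z = 2 − (z₀ + w) = (2 − z₀) − w = 1 − w.
f(z) = 1/(1 − w)^2 = (1/(1)^2) · (1 − w/(1))^{−2}.
By the binomial series (1−u)^{−2} = Σ_{n≥0} C(n+1, 1) u^n for |u|<1, with u = w/(1):
  c_n = C(n+1, 1) / (1)^(n+2).
  c_0 = 1/(1)^2 = 1.
  c_1 = 2/(1)^3 = 2.
  c_2 = 3/(1)^4 = 3.
  c_3 = 4/(1)^5 = 4.
The series is valid for |w/d| < 1, i.e. |z − z₀| < |d|.
Radius of convergence: R = |2 − z₀| = |1| = 1 (distance from z₀ to the singularity z = 2).

c_0 = 1, c_1 = 2, c_2 = 3, c_3 = 4; R = 1.


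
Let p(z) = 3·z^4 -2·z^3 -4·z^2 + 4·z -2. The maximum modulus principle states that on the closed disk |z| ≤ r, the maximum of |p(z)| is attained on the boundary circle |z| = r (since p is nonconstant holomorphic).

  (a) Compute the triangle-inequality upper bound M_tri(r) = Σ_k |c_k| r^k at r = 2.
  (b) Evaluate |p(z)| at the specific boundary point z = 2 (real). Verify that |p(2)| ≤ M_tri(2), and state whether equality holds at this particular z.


Coefficients: c_0 = -2, c_1 = 4, c_2 = -4, c_3 = -2, c_4 = 3. Radius r = 2.
Part (a). Triangle bound: M_tri(r) = Σ_k |c_k| r^k
  = |-2|·2^0 + |4|·2^1 + |-4|·2^2 + |-2|·2^3 + |3|·2^4
  = 2 + 8 + 16 + 16 + 48 = 90.
This bounds M(r) := max_{|z|=r} |p(z)| from above; equality holds iff all terms c_k z^k can be made to align in phase at a single z on |z|=r.
Part (b). At z = 2 (real, on the circle |z| = r):
  p(2) = (-2)·2^0 + (4)·2^1 + (-4)·2^2 + (-2)·2^3 + (3)·2^4 = 22.
  |p(2)| = 22.
Check: |p(2)| = 22 ≤ 90 = M_tri(2). ✓ Equality does not hold at z = 2 (the coefficients have mixed signs, so the terms do not all align in phase there).

M_tri(2) = 90; |p(2)| = 22; equality at z=2: no.


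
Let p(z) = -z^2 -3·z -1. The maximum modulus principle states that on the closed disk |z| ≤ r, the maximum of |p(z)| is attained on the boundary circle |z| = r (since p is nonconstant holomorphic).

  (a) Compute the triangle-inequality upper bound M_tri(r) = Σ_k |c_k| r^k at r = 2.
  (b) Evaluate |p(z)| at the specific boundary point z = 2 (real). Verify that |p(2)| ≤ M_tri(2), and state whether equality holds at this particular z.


Coefficients: c_0 = -1, c_1 = -3, c_2 = -1. Radius r = 2.
Part (a). Triangle bound: M_tri(r) = Σ_k |c_k| r^k
  = |-1|·2^0 + |-3|·2^1 + |-1|·2^2
  = 1 + 6 + 4 = 11.
This bounds M(r) := max_{|z|=r} |p(z)| from above; equality holds iff all terms c_k z^k can be made to align in phase at a single z on |z|=r.
Part (b). At z = 2 (real, on the circle |z| = r):
  p(2) = (-1)·2^0 + (-3)·2^1 + (-1)·2^2 = -11.
  |p(2)| = 11.
Since all nonzero coefficients share the same sign, |p(2)| = 11 = M_tri(2); the triangle bound is attained at z = 2, so in fact M(r) = 11.

M_tri(2) = 11; |p(2)| = 11; equality at z=2: yes.


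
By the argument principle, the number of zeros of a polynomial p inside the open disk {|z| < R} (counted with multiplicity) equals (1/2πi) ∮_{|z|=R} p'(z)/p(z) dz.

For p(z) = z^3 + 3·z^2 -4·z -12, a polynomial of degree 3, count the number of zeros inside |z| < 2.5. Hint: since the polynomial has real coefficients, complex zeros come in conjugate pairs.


The zeros of p are: 2, -2, -3.
Their magnitudes are: 2, 2, 3.
Zeros with |z| < R = 2.5: 2, -2.
Count = 2.
By the argument principle, (1/2πi) ∮_{|z|=R} p'(z)/p(z) dz equals exactly this count.

Number of zeros inside |z| < 2.5: 2.


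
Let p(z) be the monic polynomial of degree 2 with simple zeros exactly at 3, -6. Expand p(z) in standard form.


The polynomial is p(z) = ∏_{α ∈ S} (z − α), where S = {3, -6}.
Expanding the product yields: p(z) = z^2 + 3·z -18.
The resulting polynomial has degree 2 and real coefficients as required.

p(z) = z^2 + 3·z -18.


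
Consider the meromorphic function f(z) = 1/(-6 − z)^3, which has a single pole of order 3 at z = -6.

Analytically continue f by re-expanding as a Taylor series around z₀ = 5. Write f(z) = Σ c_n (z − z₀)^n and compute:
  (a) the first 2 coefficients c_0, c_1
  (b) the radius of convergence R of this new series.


Let w = z − z₀, so z = z₀ + w.
Then -6 − z = -6 − (z₀ + w) = (-6 − z₀) − w = -11 − w.
f(z) = 1/(-11 − w)^3 = (1/(-11)^3) · (1 − w/(-11))^{−3}.
By the binomial series (1−u)^{−3} = Σ_{n≥0} C(n+2, 2) u^n for |u|<1, with u = w/(-11):
  c_n = C(n+2, 2) / (-11)^(n+3).
  c_0 = 1/(-11)^3 = -1/1331.
  c_1 = 3/(-11)^4 = 3/14641.
The series is valid for |w/d| < 1, i.e. |z − z₀| < |d|.
Radius of convergence: R = |-6 − z₀| = |-11| = 11 (distance from z₀ to the singularity z = -6).

c_0 = -1/1331, c_1 = 3/14641; R = 11.


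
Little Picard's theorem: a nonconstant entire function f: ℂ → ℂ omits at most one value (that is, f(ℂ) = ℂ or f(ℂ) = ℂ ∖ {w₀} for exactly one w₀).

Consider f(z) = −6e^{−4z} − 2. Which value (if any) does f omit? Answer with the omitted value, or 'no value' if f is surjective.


Little Picard bounds the complement of f(ℂ) to at most one point.
e^{−4z} is never zero on ℂ, so -6·e^{−4z} takes every value in ℂ ∖ {0}. Adding -2 shifts the range to ℂ ∖ {-2}. Thus f omits exactly the value -2.

Omitted value: -2.


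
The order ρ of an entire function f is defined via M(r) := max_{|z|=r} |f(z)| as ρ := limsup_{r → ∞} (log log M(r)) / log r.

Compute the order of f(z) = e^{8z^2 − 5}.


|e^{8z^2 − 5}| = e^{Re(8·z^2) + -5} ≤ e^{8|z|^2 + -5} = e^{8r^2 + -5} on |z| = r, so ρ ≤ 2. Choosing z on |z|=r so that 8·z^2 is real positive (always possible by picking arg z appropriately) gives |f(z)| = e^{8r^2 + -5}, matching the bound. The additive constant -5 does not affect log log M(r) ~ 2·log r. Hence ρ = 2.
Therefore ρ = 2.

Order ρ = 2.


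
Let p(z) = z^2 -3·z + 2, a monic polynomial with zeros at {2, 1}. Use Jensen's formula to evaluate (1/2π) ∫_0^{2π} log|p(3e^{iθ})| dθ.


Zeros: 1, 2; r = 3.
Inside |z| < r: 1, 2. Outside (|z| ≥ r): ∅.
p(0) = 2, so log|p(0)| = log(2) = 0.6931.
Apply Jensen: I(r) = log|p(0)| + Σ_k log(r/|z_k|), summed over zeros inside |z| < r.
  log(r/|z_k|) for z_k = 2: log(3/2) = 0.4055
  log(r/|z_k|) for z_k = 1: log(3/1) = 1.0986
Sum over inside zeros: 1.5041.
I(r) = log|p(0)| + (inside sum) = 0.6931 + 1.5041 = 2.1972.
Closed form (all zeros inside, monic): I(r) = n·log(r) = 2·log(3) = 2.1972. ✓

I(r) ≈ 2.1972.


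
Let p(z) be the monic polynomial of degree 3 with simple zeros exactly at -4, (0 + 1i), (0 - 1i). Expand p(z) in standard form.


The polynomial is p(z) = ∏_{α ∈ S} (z − α), where S = {-4, (0 + 1i), (0 - 1i)}.
Expanding the product yields: p(z) = z^3 + 4·z^2 + z + 4.
Note conjugate pairs combine to real quadratics: (z − (0+1i))(z − (0−1i)) = z² + 1.
The resulting polynomial has degree 3 and real coefficients as required.

p(z) = z^3 + 4·z^2 + z + 4.


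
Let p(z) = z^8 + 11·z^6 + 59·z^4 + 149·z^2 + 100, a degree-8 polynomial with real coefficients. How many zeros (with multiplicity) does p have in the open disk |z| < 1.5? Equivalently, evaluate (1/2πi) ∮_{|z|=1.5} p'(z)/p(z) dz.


The zeros of p are: (0 + 2i), (0 - 2i), (0 + 1i), (0 - 1i), (-1 + 2i), (-1 - 2i), (1 + 2i), (1 - 2i).
Their magnitudes are: 2, 2, 1, 1, 2.236, 2.236, 2.236, 2.236.
Zeros with |z| < R = 1.5: (0 + 1i), (0 - 1i).
Count = 2.
By the argument principle, (1/2πi) ∮_{|z|=R} p'(z)/p(z) dz equals exactly this count.

Number of zeros inside |z| < 1.5: 2.


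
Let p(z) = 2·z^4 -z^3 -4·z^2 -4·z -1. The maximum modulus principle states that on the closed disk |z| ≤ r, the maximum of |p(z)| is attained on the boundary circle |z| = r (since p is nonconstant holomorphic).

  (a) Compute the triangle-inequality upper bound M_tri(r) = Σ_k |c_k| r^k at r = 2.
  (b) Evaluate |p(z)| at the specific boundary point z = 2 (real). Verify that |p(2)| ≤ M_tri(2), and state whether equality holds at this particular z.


Coefficients: c_0 = -1, c_1 = -4, c_2 = -4, c_3 = -1, c_4 = 2. Radius r = 2.
Part (a). Triangle bound: M_tri(r) = Σ_k |c_k| r^k
  = |-1|·2^0 + |-4|·2^1 + |-4|·2^2 + |-1|·2^3 + |2|·2^4
  = 1 + 8 + 16 + 8 + 32 = 65.
This bounds M(r) := max_{|z|=r} |p(z)| from above; equality holds iff all terms c_k z^k can be made to align in phase at a single z on |z|=r.
Part (b). At z = 2 (real, on the circle |z| = r):
  p(2) = (-1)·2^0 + (-4)·2^1 + (-4)·2^2 + (-1)·2^3 + (2)·2^4 = -1.
  |p(2)| = 1.
Check: |p(2)| = 1 ≤ 65 = M_tri(2). ✓ Equality does not hold at z = 2 (the coefficients have mixed signs, so the terms do not all align in phase there).

M_tri(2) = 65; |p(2)| = 1; equality at z=2: no.


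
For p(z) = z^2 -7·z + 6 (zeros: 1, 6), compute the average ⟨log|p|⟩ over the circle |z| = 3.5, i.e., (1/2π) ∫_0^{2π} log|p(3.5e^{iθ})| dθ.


Zeros: 1, 6; r = 3.5.
Inside |z| < r: 1. Outside (|z| ≥ r): 6.
p(0) = 6, so log|p(0)| = log(6) = 1.7918.
Apply Jensen: I(r) = log|p(0)| + Σ_k log(r/|z_k|), summed over zeros inside |z| < r.
  log(r/|z_k|) for z_k = 1: log(3.5/1) = 1.2528
  Outside zeros (6) contribute nothing to the Jensen sum.
Sum over inside zeros: 1.2528.
I(r) = log|p(0)| + (inside sum) = 1.7918 + 1.2528 = 3.0445.
Note: since some zeros are outside |z| ≤ r, the simplified n·log(r) form does NOT apply — only the inside zeros contribute.

I(r) ≈ 3.0445.


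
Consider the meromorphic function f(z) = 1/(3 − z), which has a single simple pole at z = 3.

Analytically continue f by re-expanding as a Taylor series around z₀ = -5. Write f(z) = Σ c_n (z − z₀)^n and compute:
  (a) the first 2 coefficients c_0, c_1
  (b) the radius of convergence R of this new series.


Let w = z − z₀, so z = z₀ + w.
Then 3 − z = 3 − (z₀ + w) = (3 − z₀) − w = 8 − w.
f(z) = 1/(8 − w) = (1/(8)) · 1/(1 − w/(8)) = Σ_{n≥0} w^n / (8)^(n+1).
So c_n = 1/(8)^(n+1):
  c_0 = 1/(8)^1 = 1/8.
  c_1 = 1/(8)^2 = 1/64.
The series is valid for |w/d| < 1, i.e. |z − z₀| < |d|.
Radius of convergence: R = |3 − z₀| = |8| = 8 (distance from z₀ to the singularity z = 3).

c_0 = 1/8, c_1 = 1/64; R = 8.
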